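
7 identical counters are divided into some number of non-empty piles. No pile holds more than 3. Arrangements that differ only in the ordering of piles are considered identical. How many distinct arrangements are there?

8

They are:
1,3,3
2,2,3
1,1,2,3
1,1,1,1,3
1,2,2,2
1,1,1,2,2
1,1,1,1,1,2
1,1,1,1,1,1,1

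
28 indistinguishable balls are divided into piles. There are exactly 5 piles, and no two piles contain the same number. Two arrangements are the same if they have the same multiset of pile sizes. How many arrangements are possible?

A partial list (first 12 by largest part):
18,4,3,2,1
17,5,3,2,1
16,6,3,2,1
16,5,4,2,1
15,7,3,2,1
15,6,4,2,1
15,5,4,3,1
14,8,3,2,1
14,7,4,2,1
14,6,5,2,1
14,6,4,3,1
14,5,4,3,2
…and 45 more, for 57 total.

57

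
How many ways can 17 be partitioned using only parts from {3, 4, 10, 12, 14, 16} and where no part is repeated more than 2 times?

Listing the qualifying partitions of 17:
14,3
10,4,3

2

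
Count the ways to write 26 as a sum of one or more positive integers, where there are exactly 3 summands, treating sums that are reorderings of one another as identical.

56

A partial list (first 12 by largest part):
24,1,1
23,2,1
22,3,1
22,2,2
21,4,1
21,3,2
20,5,1
20,4,2
20,3,3
19,6,1
19,5,2
19,4,3
…and 44 more, for 56 total.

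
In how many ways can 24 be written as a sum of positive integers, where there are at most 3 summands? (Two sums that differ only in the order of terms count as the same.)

61

There are too many to list fully; the first 12 (by largest part) are:
24
23, 1
22, 2
22, 1, 1
21, 3
21, 2, 1
20, 4
20, 3, 1
20, 2, 2
19, 5
19, 4, 1
19, 3, 2
…and 49 more, for 61 total.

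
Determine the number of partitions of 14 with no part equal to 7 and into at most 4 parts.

39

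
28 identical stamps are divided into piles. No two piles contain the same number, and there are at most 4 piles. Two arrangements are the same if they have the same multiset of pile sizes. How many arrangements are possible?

150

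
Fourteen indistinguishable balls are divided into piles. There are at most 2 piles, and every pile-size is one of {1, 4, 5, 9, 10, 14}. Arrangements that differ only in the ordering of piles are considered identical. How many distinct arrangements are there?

Enumerating:
14
10,4
9,5
Counting gives 3.

3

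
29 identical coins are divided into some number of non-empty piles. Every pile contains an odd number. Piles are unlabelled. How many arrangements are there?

Systematic enumeration (by largest part, then next-largest, …) yields 256.

256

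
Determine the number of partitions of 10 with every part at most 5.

30

There are too many to list fully; the first 12 (by largest part) are:
5 + 5
1 + 4 + 5
2 + 3 + 5
1 + 1 + 3 + 5
1 + 2 + 2 + 5
1 + 1 + 1 + 2 + 5
1 + 1 + 1 + 1 + 1 + 5
2 + 4 + 4
1 + 1 + 4 + 4
3 + 3 + 4
1 + 2 + 3 + 4
1 + 1 + 1 + 3 + 4
…and 18 more, for 30 total.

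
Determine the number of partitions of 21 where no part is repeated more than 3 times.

395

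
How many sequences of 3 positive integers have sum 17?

By stars and bars with positive parts, the count is C(16,2) = 120.

120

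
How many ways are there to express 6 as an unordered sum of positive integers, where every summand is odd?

4

The partitions of 6 that satisfy the conditions:
5,1
3,3
3,1,1,1
1,1,1,1,1,1
That's 4 in total.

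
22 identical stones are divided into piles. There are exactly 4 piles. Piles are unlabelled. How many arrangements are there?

Counting exhaustively, 84 partitions satisfy the conditions.

84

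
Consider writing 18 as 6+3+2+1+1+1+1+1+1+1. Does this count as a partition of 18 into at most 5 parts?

No

The parts sum to 18, and the condition 'there are at most 5 summands' is violated.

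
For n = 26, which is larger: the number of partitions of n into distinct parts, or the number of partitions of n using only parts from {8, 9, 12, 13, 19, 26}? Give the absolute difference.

162

Partitions of 26 into distinct parts: 165.
Partitions of 26 using only parts from {8, 9, 12, 13, 19, 26}: 3.
|165 − 3| = 162.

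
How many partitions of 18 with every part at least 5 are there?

Listing the qualifying partitions of 18:
18
13, 5
12, 6
11, 7
10, 8
9, 9
8, 5, 5
7, 6, 5
6, 6, 6
That's 9 in total.

9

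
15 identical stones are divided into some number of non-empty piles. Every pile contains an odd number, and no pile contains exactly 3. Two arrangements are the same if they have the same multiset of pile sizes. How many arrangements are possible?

They are:
15
13,1,1
11,1,1,1,1
9,5,1
9,1,1,1,1,1,1
7,7,1
7,5,1,1,1
7,1,1,1,1,1,1,1,1
5,5,5
5,5,1,1,1,1,1
5,1,1,1,1,1,1,1,1,1,1
1,1,1,1,1,1,1,1,1,1,1,1,1,1,1

12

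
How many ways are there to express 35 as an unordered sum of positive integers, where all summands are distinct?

Enumerating by decreasing first part gives 585 partitions in all.

585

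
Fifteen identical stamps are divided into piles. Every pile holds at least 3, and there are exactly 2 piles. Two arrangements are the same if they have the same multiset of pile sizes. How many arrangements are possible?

The partitions of 15 that satisfy the conditions:
12, 3
11, 4
10, 5
9, 6
8, 7
That's 5 in total.

5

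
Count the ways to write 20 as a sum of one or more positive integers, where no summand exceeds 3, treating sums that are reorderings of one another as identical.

44

There are too many to list fully; the first 12 (by largest part) are:
2 + 3 + 3 + 3 + 3 + 3 + 3
1 + 1 + 3 + 3 + 3 + 3 + 3 + 3
1 + 2 + 2 + 3 + 3 + 3 + 3 + 3
1 + 1 + 1 + 2 + 3 + 3 + 3 + 3 + 3
1 + 1 + 1 + 1 + 1 + 3 + 3 + 3 + 3 + 3
2 + 2 + 2 + 2 + 3 + 3 + 3 + 3
1 + 1 + 2 + 2 + 2 + 3 + 3 + 3 + 3
1 + 1 + 1 + 1 + 2 + 2 + 3 + 3 + 3 + 3
1 + 1 + 1 + 1 + 1 + 1 + 2 + 3 + 3 + 3 + 3
1 + 1 + 1 + 1 + 1 + 1 + 1 + 1 + 3 + 3 + 3 + 3
1 + 2 + 2 + 2 + 2 + 2 + 3 + 3 + 3
1 + 1 + 1 + 2 + 2 + 2 + 2 + 3 + 3 + 3
…and 32 more, for 44 total.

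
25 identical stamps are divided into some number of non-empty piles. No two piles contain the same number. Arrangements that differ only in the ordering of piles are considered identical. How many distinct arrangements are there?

Enumerating by decreasing first part gives 142 partitions in all.

142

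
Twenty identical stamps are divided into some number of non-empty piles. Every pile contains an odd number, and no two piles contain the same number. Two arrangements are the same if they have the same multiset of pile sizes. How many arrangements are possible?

7

Listing the qualifying partitions of 20:
19, 1
17, 3
15, 5
13, 7
11, 9
11, 5, 3, 1
9, 7, 3, 1
That's 7 in total.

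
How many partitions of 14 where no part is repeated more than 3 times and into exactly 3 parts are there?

They are:
12, 1, 1
11, 2, 1
10, 3, 1
10, 2, 2
9, 4, 1
9, 3, 2
8, 5, 1
8, 4, 2
8, 3, 3
7, 6, 1
7, 5, 2
7, 4, 3
6, 6, 2
6, 5, 3
6, 4, 4
5, 5, 4

16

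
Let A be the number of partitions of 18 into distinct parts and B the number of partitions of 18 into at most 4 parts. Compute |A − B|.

38

Partitions of 18 into distinct parts: 46.
Partitions of 18 into at most 4 parts: 84.
|46 − 84| = 38.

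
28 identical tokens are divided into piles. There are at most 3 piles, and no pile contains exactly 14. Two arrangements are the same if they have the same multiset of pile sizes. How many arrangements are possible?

Systematic enumeration (by largest part, then next-largest, …) yields 72.

72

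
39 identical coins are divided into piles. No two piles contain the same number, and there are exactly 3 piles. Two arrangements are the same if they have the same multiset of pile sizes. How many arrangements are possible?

There are 108 such partitions.

108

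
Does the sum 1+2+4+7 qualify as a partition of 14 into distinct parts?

Yes

The parts sum to 14, and the condition 'all summands are distinct' holds.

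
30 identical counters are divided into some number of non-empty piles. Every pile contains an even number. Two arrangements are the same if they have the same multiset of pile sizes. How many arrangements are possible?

Systematic enumeration (by largest part, then next-largest, …) yields 176.

176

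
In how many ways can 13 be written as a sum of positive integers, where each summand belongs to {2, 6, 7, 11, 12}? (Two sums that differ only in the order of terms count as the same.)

3

Listing the qualifying partitions of 13:
11 + 2
7 + 6
7 + 2 + 2 + 2
Counting gives 3.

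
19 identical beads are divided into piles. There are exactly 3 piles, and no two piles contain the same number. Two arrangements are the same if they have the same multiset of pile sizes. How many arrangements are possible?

21

They are:
16 + 2 + 1
15 + 3 + 1
14 + 4 + 1
14 + 3 + 2
13 + 5 + 1
13 + 4 + 2
12 + 6 + 1
12 + 5 + 2
12 + 4 + 3
11 + 7 + 1
11 + 6 + 2
11 + 5 + 3
10 + 8 + 1
10 + 7 + 2
10 + 6 + 3
10 + 5 + 4
9 + 8 + 2
9 + 7 + 3
9 + 6 + 4
8 + 7 + 4
8 + 6 + 5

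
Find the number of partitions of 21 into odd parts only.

76

A full systematic count gives 76.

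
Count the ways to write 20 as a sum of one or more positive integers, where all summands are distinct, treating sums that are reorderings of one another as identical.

There are too many to list fully; the first 12 (by largest part) are:
20
19,1
18,2
17,3
17,2,1
16,4
16,3,1
15,5
15,4,1
15,3,2
14,6
14,5,1
…and 52 more, for 64 total.

64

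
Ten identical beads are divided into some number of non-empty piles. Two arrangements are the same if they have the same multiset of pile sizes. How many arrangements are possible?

A partial list (first 12 by largest part):
10
9 + 1
8 + 2
8 + 1 + 1
7 + 3
7 + 2 + 1
7 + 1 + 1 + 1
6 + 4
6 + 3 + 1
6 + 2 + 2
6 + 2 + 1 + 1
6 + 1 + 1 + 1 + 1
…and 30 more, for 42 total.

42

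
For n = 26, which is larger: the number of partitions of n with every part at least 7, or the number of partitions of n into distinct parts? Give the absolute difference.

Partitions of 26 with every part at least 7: 13.
Partitions of 26 into distinct parts: 165.
|13 − 165| = 152.

152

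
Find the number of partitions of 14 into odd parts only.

22

Enumerating:
13,1
11,3
11,1,1,1
9,5
9,3,1,1
9,1,1,1,1,1
7,7
7,5,1,1
7,3,3,1
7,3,1,1,1,1
7,1,1,1,1,1,1,1
5,5,3,1
5,5,1,1,1,1
5,3,3,3
5,3,3,1,1,1
5,3,1,1,1,1,1,1
5,1,1,1,1,1,1,1,1,1
3,3,3,3,1,1
3,3,3,1,1,1,1,1
3,3,1,1,1,1,1,1,1,1
3,1,1,1,1,1,1,1,1,1,1,1
1,1,1,1,1,1,1,1,1,1,1,1,1,1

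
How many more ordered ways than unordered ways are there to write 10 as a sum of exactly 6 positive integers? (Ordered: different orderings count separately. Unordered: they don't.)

121

Ordered (compositions into 6 parts): C(9,5) = 126.
Partitions of 10 into exactly 6 parts: 5.
Difference: 126 − 5 = 121.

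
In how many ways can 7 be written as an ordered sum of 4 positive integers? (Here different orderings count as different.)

A composition of 7 into 4 positive parts is chosen by placing 3 dividers among the 6 gaps between 7 units: C(6,3) = 20.

20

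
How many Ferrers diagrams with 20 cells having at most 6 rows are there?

282

Systematic enumeration (by largest part, then next-largest, …) yields 282.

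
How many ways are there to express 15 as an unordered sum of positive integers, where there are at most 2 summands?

They are:
15
14 + 1
13 + 2
12 + 3
11 + 4
10 + 5
9 + 6
8 + 7

8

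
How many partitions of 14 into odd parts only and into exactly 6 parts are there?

They are:
9 + 1 + 1 + 1 + 1 + 1
7 + 3 + 1 + 1 + 1 + 1
5 + 5 + 1 + 1 + 1 + 1
5 + 3 + 3 + 1 + 1 + 1
3 + 3 + 3 + 3 + 1 + 1
That's 5 in total.

5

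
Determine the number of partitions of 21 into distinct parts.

Systematic enumeration (by largest part, then next-largest, …) yields 76.

76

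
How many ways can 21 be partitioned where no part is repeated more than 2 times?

243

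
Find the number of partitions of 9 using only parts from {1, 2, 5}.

8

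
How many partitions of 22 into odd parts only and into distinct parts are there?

8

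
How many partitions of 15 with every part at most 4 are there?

A partial list (first 12 by largest part):
4 + 4 + 4 + 3
4 + 4 + 4 + 2 + 1
4 + 4 + 4 + 1 + 1 + 1
4 + 4 + 3 + 3 + 1
4 + 4 + 3 + 2 + 2
4 + 4 + 3 + 2 + 1 + 1
4 + 4 + 3 + 1 + 1 + 1 + 1
4 + 4 + 2 + 2 + 2 + 1
4 + 4 + 2 + 2 + 1 + 1 + 1
4 + 4 + 2 + 1 + 1 + 1 + 1 + 1
4 + 4 + 1 + 1 + 1 + 1 + 1 + 1 + 1
4 + 3 + 3 + 3 + 2
…and 42 more, for 54 total.

54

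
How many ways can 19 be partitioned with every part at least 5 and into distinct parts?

They are:
19
14,5
13,6
12,7
11,8
10,9
8,6,5
That's 7 in total.

7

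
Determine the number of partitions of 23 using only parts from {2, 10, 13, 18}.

Listing the qualifying partitions of 23:
10, 13
2, 2, 2, 2, 2, 13

2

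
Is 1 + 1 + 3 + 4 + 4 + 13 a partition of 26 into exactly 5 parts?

No

The parts sum to 26, and the condition 'there are exactly 5 summands' is violated.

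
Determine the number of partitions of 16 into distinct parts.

32

A partial list (first 12 by largest part):
16
1, 15
2, 14
3, 13
1, 2, 13
4, 12
1, 3, 12
5, 11
1, 4, 11
2, 3, 11
6, 10
1, 5, 10
…and 20 more, for 32 total.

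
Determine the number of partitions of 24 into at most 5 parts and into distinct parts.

119

A full systematic count gives 119.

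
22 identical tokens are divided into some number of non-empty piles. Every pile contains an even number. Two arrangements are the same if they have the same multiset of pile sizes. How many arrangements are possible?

56

There are too many to list fully; the first 12 (by largest part) are:
22
2 + 20
4 + 18
2 + 2 + 18
6 + 16
2 + 4 + 16
2 + 2 + 2 + 16
8 + 14
2 + 6 + 14
4 + 4 + 14
2 + 2 + 4 + 14
2 + 2 + 2 + 2 + 14
…and 44 more, for 56 total.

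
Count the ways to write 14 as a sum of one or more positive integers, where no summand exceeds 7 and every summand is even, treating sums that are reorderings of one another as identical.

Enumerating:
6+6+2
6+4+4
6+4+2+2
6+2+2+2+2
4+4+4+2
4+4+2+2+2
4+2+2+2+2+2
2+2+2+2+2+2+2

8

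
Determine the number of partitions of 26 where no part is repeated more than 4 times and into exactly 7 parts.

274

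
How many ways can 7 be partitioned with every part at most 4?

They are:
4, 3
4, 2, 1
4, 1, 1, 1
3, 3, 1
3, 2, 2
3, 2, 1, 1
3, 1, 1, 1, 1
2, 2, 2, 1
2, 2, 1, 1, 1
2, 1, 1, 1, 1, 1
1, 1, 1, 1, 1, 1, 1

11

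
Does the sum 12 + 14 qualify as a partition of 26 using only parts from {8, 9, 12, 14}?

The parts sum to 26, and the condition 'each summand belongs to {8, 9, 12, 14}' holds.

Yes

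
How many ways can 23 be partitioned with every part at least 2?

253

A full systematic count gives 253.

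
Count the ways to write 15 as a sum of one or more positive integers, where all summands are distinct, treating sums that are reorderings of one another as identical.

There are too many to list fully; the first 12 (by largest part) are:
15
14+1
13+2
12+3
12+2+1
11+4
11+3+1
10+5
10+4+1
10+3+2
9+6
9+5+1
…and 15 more, for 27 total.

27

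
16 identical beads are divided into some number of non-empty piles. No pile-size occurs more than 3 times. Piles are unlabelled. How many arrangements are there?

Enumerating by decreasing first part gives 132 partitions in all.

132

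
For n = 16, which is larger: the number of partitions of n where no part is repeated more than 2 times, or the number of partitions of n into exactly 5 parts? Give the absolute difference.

52

Partitions of 16 where no part is repeated more than 2 times: 89.
Partitions of 16 into exactly 5 parts: 37.
|89 − 37| = 52.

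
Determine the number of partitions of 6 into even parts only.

They are:
6
4 + 2
2 + 2 + 2
That's 3 in total.

3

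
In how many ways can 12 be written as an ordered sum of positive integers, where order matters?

2048

Each of the 11 gaps between 12 units is either a break or not: 2^11 = 2048.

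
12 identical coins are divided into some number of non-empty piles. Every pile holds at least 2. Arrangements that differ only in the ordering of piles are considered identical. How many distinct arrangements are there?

21

They are:
12
10 + 2
9 + 3
8 + 4
8 + 2 + 2
7 + 5
7 + 3 + 2
6 + 6
6 + 4 + 2
6 + 3 + 3
6 + 2 + 2 + 2
5 + 5 + 2
5 + 4 + 3
5 + 3 + 2 + 2
4 + 4 + 4
4 + 4 + 2 + 2
4 + 3 + 3 + 2
4 + 2 + 2 + 2 + 2
3 + 3 + 3 + 3
3 + 3 + 2 + 2 + 2
2 + 2 + 2 + 2 + 2 + 2
Counting gives 21.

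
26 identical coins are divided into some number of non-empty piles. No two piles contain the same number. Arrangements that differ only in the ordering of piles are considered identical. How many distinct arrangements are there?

Direct enumeration gives 165 partitions.

165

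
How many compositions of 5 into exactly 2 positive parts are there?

Place 1 bars in the 4 internal gaps of a row of 5 dots: C(4,1) = 4.

4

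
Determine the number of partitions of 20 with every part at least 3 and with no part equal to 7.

39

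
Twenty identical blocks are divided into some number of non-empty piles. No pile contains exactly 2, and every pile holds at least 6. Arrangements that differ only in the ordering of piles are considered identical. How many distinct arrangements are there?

8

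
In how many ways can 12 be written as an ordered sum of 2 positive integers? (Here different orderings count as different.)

A composition of 12 into 2 positive parts is chosen by placing 1 dividers among the 11 gaps between 12 units: C(11,1) = 11.

11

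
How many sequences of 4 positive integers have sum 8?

Place 3 bars in the 7 internal gaps of a row of 8 dots: C(7,3) = 35.

35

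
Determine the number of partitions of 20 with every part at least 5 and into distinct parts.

Enumerating:
20
15+5
14+6
13+7
12+8
11+9
9+6+5
8+7+5
Counting gives 8.

8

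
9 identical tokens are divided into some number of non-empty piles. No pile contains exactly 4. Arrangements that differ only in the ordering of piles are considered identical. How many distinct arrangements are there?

Listing the qualifying partitions of 9:
9
8 + 1
7 + 2
7 + 1 + 1
6 + 3
6 + 2 + 1
6 + 1 + 1 + 1
5 + 3 + 1
5 + 2 + 2
5 + 2 + 1 + 1
5 + 1 + 1 + 1 + 1
3 + 3 + 3
3 + 3 + 2 + 1
3 + 3 + 1 + 1 + 1
3 + 2 + 2 + 2
3 + 2 + 2 + 1 + 1
3 + 2 + 1 + 1 + 1 + 1
3 + 1 + 1 + 1 + 1 + 1 + 1
2 + 2 + 2 + 2 + 1
2 + 2 + 2 + 1 + 1 + 1
2 + 2 + 1 + 1 + 1 + 1 + 1
2 + 1 + 1 + 1 + 1 + 1 + 1 + 1
1 + 1 + 1 + 1 + 1 + 1 + 1 + 1 + 1
Counting gives 23.

23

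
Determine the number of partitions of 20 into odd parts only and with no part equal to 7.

There are too many to list fully; the first 12 (by largest part) are:
19 + 1
17 + 3
17 + 1 + 1 + 1
15 + 5
15 + 3 + 1 + 1
15 + 1 + 1 + 1 + 1 + 1
13 + 5 + 1 + 1
13 + 3 + 3 + 1
13 + 3 + 1 + 1 + 1 + 1
13 + 1 + 1 + 1 + 1 + 1 + 1 + 1
11 + 9
11 + 5 + 3 + 1
…and 34 more, for 46 total.

46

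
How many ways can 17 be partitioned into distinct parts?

38

A partial list (first 12 by largest part):
17
16+1
15+2
14+3
14+2+1
13+4
13+3+1
12+5
12+4+1
12+3+2
11+6
11+5+1
…and 26 more, for 38 total.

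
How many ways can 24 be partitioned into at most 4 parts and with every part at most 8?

15

Enumerating:
8+8+8
8+8+7+1
8+8+6+2
8+8+5+3
8+8+4+4
8+7+7+2
8+7+6+3
8+7+5+4
8+6+6+4
8+6+5+5
7+7+7+3
7+7+6+4
7+7+5+5
7+6+6+5
6+6+6+6
Counting gives 15.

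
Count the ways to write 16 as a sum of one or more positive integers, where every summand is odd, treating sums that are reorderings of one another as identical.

There are too many to list fully; the first 12 (by largest part) are:
15+1
13+3
13+1+1+1
11+5
11+3+1+1
11+1+1+1+1+1
9+7
9+5+1+1
9+3+3+1
9+3+1+1+1+1
9+1+1+1+1+1+1+1
7+7+1+1
…and 20 more, for 32 total.

32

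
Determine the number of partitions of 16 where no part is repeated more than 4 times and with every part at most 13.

160

Systematic enumeration (by largest part, then next-largest, …) yields 160.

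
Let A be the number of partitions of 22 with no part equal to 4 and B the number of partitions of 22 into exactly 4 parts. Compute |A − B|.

Partitions of 22 with no part equal to 4: 617.
Partitions of 22 into exactly 4 parts: 84.
|617 − 84| = 533.

533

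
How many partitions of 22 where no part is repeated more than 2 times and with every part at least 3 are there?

55

A partial list (first 12 by largest part):
22
19,3
18,4
17,5
16,6
16,3,3
15,7
15,4,3
14,8
14,5,3
14,4,4
13,9
…and 43 more, for 55 total.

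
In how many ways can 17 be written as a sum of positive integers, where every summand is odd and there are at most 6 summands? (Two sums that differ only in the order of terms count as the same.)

19

They are:
17
15+1+1
13+3+1
13+1+1+1+1
11+5+1
11+3+3
11+3+1+1+1
9+7+1
9+5+3
9+5+1+1+1
9+3+3+1+1
7+7+3
7+7+1+1+1
7+5+5
7+5+3+1+1
7+3+3+3+1
5+5+5+1+1
5+5+3+3+1
5+3+3+3+3
That's 19 in total.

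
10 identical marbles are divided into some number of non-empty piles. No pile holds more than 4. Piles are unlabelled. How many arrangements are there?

The partitions of 10 that satisfy the conditions:
4,4,2
4,4,1,1
4,3,3
4,3,2,1
4,3,1,1,1
4,2,2,2
4,2,2,1,1
4,2,1,1,1,1
4,1,1,1,1,1,1
3,3,3,1
3,3,2,2
3,3,2,1,1
3,3,1,1,1,1
3,2,2,2,1
3,2,2,1,1,1
3,2,1,1,1,1,1
3,1,1,1,1,1,1,1
2,2,2,2,2
2,2,2,2,1,1
2,2,2,1,1,1,1
2,2,1,1,1,1,1,1
2,1,1,1,1,1,1,1,1
1,1,1,1,1,1,1,1,1,1

23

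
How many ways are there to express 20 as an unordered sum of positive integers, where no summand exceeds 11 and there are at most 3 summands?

19

They are:
11,9
11,8,1
11,7,2
11,6,3
11,5,4
10,10
10,9,1
10,8,2
10,7,3
10,6,4
10,5,5
9,9,2
9,8,3
9,7,4
9,6,5
8,8,4
8,7,5
8,6,6
7,7,6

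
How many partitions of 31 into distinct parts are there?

Direct enumeration gives 340 partitions.

340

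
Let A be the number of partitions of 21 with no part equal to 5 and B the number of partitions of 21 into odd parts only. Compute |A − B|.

485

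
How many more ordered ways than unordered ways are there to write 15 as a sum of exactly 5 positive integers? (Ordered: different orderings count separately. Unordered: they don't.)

971

Ordered (compositions into 5 parts): C(14,4) = 1001.
Partitions of 15 into exactly 5 parts: 30.
Difference: 1001 − 30 = 971.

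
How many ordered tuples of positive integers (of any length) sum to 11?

1024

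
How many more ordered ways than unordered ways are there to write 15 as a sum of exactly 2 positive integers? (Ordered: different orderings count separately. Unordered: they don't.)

7

Ordered (compositions into 2 parts): C(14,1) = 14.
Partitions of 15 into exactly 2 parts: 7.
Difference: 14 − 7 = 7.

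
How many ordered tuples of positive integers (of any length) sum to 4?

8

Each of the 3 gaps between 4 units is either a break or not: 2^3 = 8.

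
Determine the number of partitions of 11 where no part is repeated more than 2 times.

There are too many to list fully; the first 12 (by largest part) are:
11
10, 1
9, 2
9, 1, 1
8, 3
8, 2, 1
7, 4
7, 3, 1
7, 2, 2
7, 2, 1, 1
6, 5
6, 4, 1
…and 15 more, for 27 total.

27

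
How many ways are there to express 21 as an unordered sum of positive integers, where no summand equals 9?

715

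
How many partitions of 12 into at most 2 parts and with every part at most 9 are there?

4

Enumerating:
9 + 3
8 + 4
7 + 5
6 + 6
That's 4 in total.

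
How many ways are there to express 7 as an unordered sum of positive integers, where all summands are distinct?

5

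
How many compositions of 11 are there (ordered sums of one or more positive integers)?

The number of compositions of n is 2^(n−1); here 2^10 = 1024.

1024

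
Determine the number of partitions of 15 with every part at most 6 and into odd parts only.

13

They are:
5, 5, 5
5, 5, 3, 1, 1
5, 5, 1, 1, 1, 1, 1
5, 3, 3, 3, 1
5, 3, 3, 1, 1, 1, 1
5, 3, 1, 1, 1, 1, 1, 1, 1
5, 1, 1, 1, 1, 1, 1, 1, 1, 1, 1
3, 3, 3, 3, 3
3, 3, 3, 3, 1, 1, 1
3, 3, 3, 1, 1, 1, 1, 1, 1
3, 3, 1, 1, 1, 1, 1, 1, 1, 1, 1
3, 1, 1, 1, 1, 1, 1, 1, 1, 1, 1, 1, 1
1, 1, 1, 1, 1, 1, 1, 1, 1, 1, 1, 1, 1, 1, 1
Counting gives 13.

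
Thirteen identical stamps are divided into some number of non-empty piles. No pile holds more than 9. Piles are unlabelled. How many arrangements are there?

Counting exhaustively, 94 partitions satisfy the conditions.

94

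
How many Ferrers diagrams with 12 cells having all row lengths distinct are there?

15

Enumerating:
12
11, 1
10, 2
9, 3
9, 2, 1
8, 4
8, 3, 1
7, 5
7, 4, 1
7, 3, 2
6, 5, 1
6, 4, 2
6, 3, 2, 1
5, 4, 3
5, 4, 2, 1
That's 15 in total.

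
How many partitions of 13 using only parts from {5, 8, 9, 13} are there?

2

They are:
13
8 + 5
Counting gives 2.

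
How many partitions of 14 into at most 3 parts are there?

They are:
14
13,1
12,2
12,1,1
11,3
11,2,1
10,4
10,3,1
10,2,2
9,5
9,4,1
9,3,2
8,6
8,5,1
8,4,2
8,3,3
7,7
7,6,1
7,5,2
7,4,3
6,6,2
6,5,3
6,4,4
5,5,4

24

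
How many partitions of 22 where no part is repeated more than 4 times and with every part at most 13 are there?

568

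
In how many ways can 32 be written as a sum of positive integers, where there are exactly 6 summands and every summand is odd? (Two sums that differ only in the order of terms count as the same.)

71

Direct enumeration gives 71 partitions.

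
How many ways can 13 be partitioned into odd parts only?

The partitions of 13 that satisfy the conditions:
13
11 + 1 + 1
9 + 3 + 1
9 + 1 + 1 + 1 + 1
7 + 5 + 1
7 + 3 + 3
7 + 3 + 1 + 1 + 1
7 + 1 + 1 + 1 + 1 + 1 + 1
5 + 5 + 3
5 + 5 + 1 + 1 + 1
5 + 3 + 3 + 1 + 1
5 + 3 + 1 + 1 + 1 + 1 + 1
5 + 1 + 1 + 1 + 1 + 1 + 1 + 1 + 1
3 + 3 + 3 + 3 + 1
3 + 3 + 3 + 1 + 1 + 1 + 1
3 + 3 + 1 + 1 + 1 + 1 + 1 + 1 + 1
3 + 1 + 1 + 1 + 1 + 1 + 1 + 1 + 1 + 1 + 1
1 + 1 + 1 + 1 + 1 + 1 + 1 + 1 + 1 + 1 + 1 + 1 + 1

18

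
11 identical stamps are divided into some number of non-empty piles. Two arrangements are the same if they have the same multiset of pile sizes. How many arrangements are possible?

There are too many to list fully; the first 12 (by largest part) are:
11
10+1
9+2
9+1+1
8+3
8+2+1
8+1+1+1
7+4
7+3+1
7+2+2
7+2+1+1
7+1+1+1+1
…and 44 more, for 56 total.

56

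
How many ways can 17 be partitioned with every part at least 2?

A partial list (first 12 by largest part):
17
15,2
14,3
13,4
13,2,2
12,5
12,3,2
11,6
11,4,2
11,3,3
11,2,2,2
10,7
…and 54 more, for 66 total.

66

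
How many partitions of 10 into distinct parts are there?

10

Enumerating:
10
9, 1
8, 2
7, 3
7, 2, 1
6, 4
6, 3, 1
5, 4, 1
5, 3, 2
4, 3, 2, 1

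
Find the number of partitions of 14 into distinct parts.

22

They are:
14
13 + 1
12 + 2
11 + 3
11 + 2 + 1
10 + 4
10 + 3 + 1
9 + 5
9 + 4 + 1
9 + 3 + 2
8 + 6
8 + 5 + 1
8 + 4 + 2
8 + 3 + 2 + 1
7 + 6 + 1
7 + 5 + 2
7 + 4 + 3
7 + 4 + 2 + 1
6 + 5 + 3
6 + 5 + 2 + 1
6 + 4 + 3 + 1
5 + 4 + 3 + 2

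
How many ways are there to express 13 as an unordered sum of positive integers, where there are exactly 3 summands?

Enumerating:
11 + 1 + 1
10 + 2 + 1
9 + 3 + 1
9 + 2 + 2
8 + 4 + 1
8 + 3 + 2
7 + 5 + 1
7 + 4 + 2
7 + 3 + 3
6 + 6 + 1
6 + 5 + 2
6 + 4 + 3
5 + 5 + 3
5 + 4 + 4
Counting gives 14.

14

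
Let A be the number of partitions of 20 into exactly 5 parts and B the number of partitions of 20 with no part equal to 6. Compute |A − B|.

Partitions of 20 into exactly 5 parts: 84.
Partitions of 20 with no part equal to 6: 492.
|84 − 492| = 408.

408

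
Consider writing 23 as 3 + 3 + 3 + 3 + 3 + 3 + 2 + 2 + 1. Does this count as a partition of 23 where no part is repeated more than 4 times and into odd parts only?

No

The parts sum to 23, and the condition 'no summand is used more than 4 times' is violated.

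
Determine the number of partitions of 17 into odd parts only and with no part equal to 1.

They are:
17
11 + 3 + 3
9 + 5 + 3
7 + 7 + 3
7 + 5 + 5
5 + 3 + 3 + 3 + 3

6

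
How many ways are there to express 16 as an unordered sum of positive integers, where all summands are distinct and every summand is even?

6

Listing the qualifying partitions of 16:
16
14 + 2
12 + 4
10 + 6
10 + 4 + 2
8 + 6 + 2
Counting gives 6.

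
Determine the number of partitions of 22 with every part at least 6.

11

Listing the qualifying partitions of 22:
22
16 + 6
15 + 7
14 + 8
13 + 9
12 + 10
11 + 11
10 + 6 + 6
9 + 7 + 6
8 + 8 + 6
8 + 7 + 7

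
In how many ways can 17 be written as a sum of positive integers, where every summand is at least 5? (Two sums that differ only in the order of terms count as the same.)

7

Enumerating:
17
12, 5
11, 6
10, 7
9, 8
7, 5, 5
6, 6, 5
That's 7 in total.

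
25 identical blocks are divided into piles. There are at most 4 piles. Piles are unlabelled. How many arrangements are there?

185

Direct enumeration gives 185 partitions.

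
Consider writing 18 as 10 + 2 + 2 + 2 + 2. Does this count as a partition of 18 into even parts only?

The parts sum to 18, and the condition 'every summand is even' holds.

Yes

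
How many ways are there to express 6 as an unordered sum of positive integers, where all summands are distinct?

Enumerating:
6
1,5
2,4
1,2,3
Counting gives 4.

4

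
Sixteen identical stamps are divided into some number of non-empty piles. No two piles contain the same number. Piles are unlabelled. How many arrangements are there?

32

There are too many to list fully; the first 12 (by largest part) are:
16
1,15
2,14
3,13
1,2,13
4,12
1,3,12
5,11
1,4,11
2,3,11
6,10
1,5,10
…and 20 more, for 32 total.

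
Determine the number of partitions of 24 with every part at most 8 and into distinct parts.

Listing the qualifying partitions of 24:
8+7+6+3
8+7+6+2+1
8+7+5+4
8+7+5+3+1
8+7+4+3+2
8+6+5+4+1
8+6+5+3+2
8+6+4+3+2+1
7+6+5+4+2
7+6+5+3+2+1
That's 10 in total.

10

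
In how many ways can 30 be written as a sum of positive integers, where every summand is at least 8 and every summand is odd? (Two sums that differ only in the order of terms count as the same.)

4

Listing the qualifying partitions of 30:
9 + 21
11 + 19
13 + 17
15 + 15
Counting gives 4.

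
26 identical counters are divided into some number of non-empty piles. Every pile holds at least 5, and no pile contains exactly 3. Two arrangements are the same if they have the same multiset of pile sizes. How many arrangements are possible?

36

A partial list (first 12 by largest part):
26
5+21
6+20
7+19
8+18
9+17
10+16
5+5+16
11+15
5+6+15
12+14
5+7+14
…and 24 more, for 36 total.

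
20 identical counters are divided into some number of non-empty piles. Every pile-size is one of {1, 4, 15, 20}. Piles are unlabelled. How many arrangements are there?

Listing the qualifying partitions of 20:
20
15+4+1
15+1+1+1+1+1
4+4+4+4+4
4+4+4+4+1+1+1+1
4+4+4+1+1+1+1+1+1+1+1
4+4+1+1+1+1+1+1+1+1+1+1+1+1
4+1+1+1+1+1+1+1+1+1+1+1+1+1+1+1+1
1+1+1+1+1+1+1+1+1+1+1+1+1+1+1+1+1+1+1+1

9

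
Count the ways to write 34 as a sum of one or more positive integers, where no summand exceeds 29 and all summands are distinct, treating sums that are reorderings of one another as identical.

Counting exhaustively, 505 partitions satisfy the conditions.

505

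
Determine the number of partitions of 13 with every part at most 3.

21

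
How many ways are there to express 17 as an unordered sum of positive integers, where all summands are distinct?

38

A partial list (first 12 by largest part):
17
16 + 1
15 + 2
14 + 3
14 + 2 + 1
13 + 4
13 + 3 + 1
12 + 5
12 + 4 + 1
12 + 3 + 2
11 + 6
11 + 5 + 1
…and 26 more, for 38 total.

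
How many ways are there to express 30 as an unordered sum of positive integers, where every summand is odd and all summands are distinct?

18

Listing the qualifying partitions of 30:
29+1
27+3
25+5
23+7
21+9
21+5+3+1
19+11
19+7+3+1
17+13
17+9+3+1
17+7+5+1
15+11+3+1
15+9+5+1
15+7+5+3
13+11+5+1
13+9+7+1
13+9+5+3
11+9+7+3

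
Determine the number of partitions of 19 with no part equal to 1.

105

Systematic enumeration (by largest part, then next-largest, …) yields 105.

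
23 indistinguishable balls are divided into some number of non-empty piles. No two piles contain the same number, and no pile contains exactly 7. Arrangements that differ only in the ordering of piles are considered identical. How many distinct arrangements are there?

Direct enumeration gives 79 partitions.

79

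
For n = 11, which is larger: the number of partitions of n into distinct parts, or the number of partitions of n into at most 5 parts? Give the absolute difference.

25

Partitions of 11 into distinct parts: 12.
Partitions of 11 into at most 5 parts: 37.
|12 − 37| = 25.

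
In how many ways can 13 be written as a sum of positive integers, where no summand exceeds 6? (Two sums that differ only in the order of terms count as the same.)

Counting exhaustively, 71 partitions satisfy the conditions.

71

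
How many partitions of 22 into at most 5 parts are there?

A full systematic count gives 255.

255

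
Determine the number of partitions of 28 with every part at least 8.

12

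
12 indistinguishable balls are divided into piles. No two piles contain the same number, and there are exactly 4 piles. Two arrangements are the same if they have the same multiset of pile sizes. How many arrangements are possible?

2

Enumerating:
6,3,2,1
5,4,2,1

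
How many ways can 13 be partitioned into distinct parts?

18

Listing the qualifying partitions of 13:
13
12+1
11+2
10+3
10+2+1
9+4
9+3+1
8+5
8+4+1
8+3+2
7+6
7+5+1
7+4+2
7+3+2+1
6+5+2
6+4+3
6+4+2+1
5+4+3+1
Counting gives 18.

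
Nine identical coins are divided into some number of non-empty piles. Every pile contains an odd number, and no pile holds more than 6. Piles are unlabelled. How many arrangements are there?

6

The partitions of 9 that satisfy the conditions:
5, 3, 1
5, 1, 1, 1, 1
3, 3, 3
3, 3, 1, 1, 1
3, 1, 1, 1, 1, 1, 1
1, 1, 1, 1, 1, 1, 1, 1, 1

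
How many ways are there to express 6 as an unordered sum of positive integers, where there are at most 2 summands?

4

The partitions of 6 that satisfy the conditions:
6
5, 1
4, 2
3, 3
That's 4 in total.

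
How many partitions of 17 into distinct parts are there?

38

A partial list (first 12 by largest part):
17
16,1
15,2
14,3
14,2,1
13,4
13,3,1
12,5
12,4,1
12,3,2
11,6
11,5,1
…and 26 more, for 38 total.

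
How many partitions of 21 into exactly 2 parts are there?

10

The partitions of 21 that satisfy the conditions:
1+20
2+19
3+18
4+17
5+16
6+15
7+14
8+13
9+12
10+11
That's 10 in total.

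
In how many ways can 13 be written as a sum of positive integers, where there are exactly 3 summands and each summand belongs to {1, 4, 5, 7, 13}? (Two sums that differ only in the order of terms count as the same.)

2

Enumerating:
7+5+1
5+4+4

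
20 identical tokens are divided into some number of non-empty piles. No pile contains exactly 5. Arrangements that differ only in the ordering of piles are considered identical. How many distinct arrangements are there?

451

Counting exhaustively, 451 partitions satisfy the conditions.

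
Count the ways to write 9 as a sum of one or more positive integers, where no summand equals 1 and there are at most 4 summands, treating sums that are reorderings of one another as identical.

8

The partitions of 9 that satisfy the conditions:
9
7,2
6,3
5,4
5,2,2
4,3,2
3,3,3
3,2,2,2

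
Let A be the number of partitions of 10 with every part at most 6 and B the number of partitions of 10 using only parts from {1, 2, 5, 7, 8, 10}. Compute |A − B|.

Partitions of 10 with every part at most 6: 35.
Partitions of 10 using only parts from {1, 2, 5, 7, 8, 10}: 15.
|35 − 15| = 20.

20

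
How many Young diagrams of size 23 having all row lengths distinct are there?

104

Systematic enumeration (by largest part, then next-largest, …) yields 104.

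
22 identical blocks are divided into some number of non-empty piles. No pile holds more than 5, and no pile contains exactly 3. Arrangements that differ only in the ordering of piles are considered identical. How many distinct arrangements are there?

91

Direct enumeration gives 91 partitions.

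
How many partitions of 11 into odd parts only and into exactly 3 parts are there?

4

The partitions of 11 that satisfy the conditions:
9,1,1
7,3,1
5,5,1
5,3,3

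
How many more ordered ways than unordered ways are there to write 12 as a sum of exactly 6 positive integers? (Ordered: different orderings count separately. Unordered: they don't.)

Ordered (compositions into 6 parts): C(11,5) = 462.
Unordered (partitions into 6 parts): 11.
Difference: 462 − 11 = 451.

451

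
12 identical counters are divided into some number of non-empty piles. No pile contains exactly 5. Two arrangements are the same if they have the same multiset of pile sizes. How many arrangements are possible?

There are too many to list fully; the first 12 (by largest part) are:
12
11 + 1
10 + 2
10 + 1 + 1
9 + 3
9 + 2 + 1
9 + 1 + 1 + 1
8 + 4
8 + 3 + 1
8 + 2 + 2
8 + 2 + 1 + 1
8 + 1 + 1 + 1 + 1
…and 50 more, for 62 total.

62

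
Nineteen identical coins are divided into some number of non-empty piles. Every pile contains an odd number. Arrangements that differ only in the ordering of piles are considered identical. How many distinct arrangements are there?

54

A partial list (first 12 by largest part):
19
1,1,17
1,3,15
1,1,1,1,15
1,5,13
3,3,13
1,1,1,3,13
1,1,1,1,1,1,13
1,7,11
3,5,11
1,1,1,5,11
1,1,3,3,11
…and 42 more, for 54 total.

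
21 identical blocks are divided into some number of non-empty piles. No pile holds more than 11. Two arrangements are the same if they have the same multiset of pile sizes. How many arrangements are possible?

Counting exhaustively, 695 partitions satisfy the conditions.

695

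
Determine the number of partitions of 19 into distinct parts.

There are too many to list fully; the first 12 (by largest part) are:
19
18+1
17+2
16+3
16+2+1
15+4
15+3+1
14+5
14+4+1
14+3+2
13+6
13+5+1
…and 42 more, for 54 total.

54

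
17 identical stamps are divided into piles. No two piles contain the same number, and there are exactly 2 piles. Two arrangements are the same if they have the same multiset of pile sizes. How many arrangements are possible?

8

They are:
1+16
2+15
3+14
4+13
5+12
6+11
7+10
8+9
That's 8 in total.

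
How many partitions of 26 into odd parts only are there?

165

There are 165 such partitions.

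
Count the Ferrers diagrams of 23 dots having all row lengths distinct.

104

Direct enumeration gives 104 partitions.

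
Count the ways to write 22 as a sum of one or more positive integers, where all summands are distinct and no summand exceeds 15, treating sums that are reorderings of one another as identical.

Systematic enumeration (by largest part, then next-largest, …) yields 75.

75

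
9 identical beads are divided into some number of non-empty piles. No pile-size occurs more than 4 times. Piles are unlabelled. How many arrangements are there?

25

Enumerating:
9
8 + 1
7 + 2
7 + 1 + 1
6 + 3
6 + 2 + 1
6 + 1 + 1 + 1
5 + 4
5 + 3 + 1
5 + 2 + 2
5 + 2 + 1 + 1
5 + 1 + 1 + 1 + 1
4 + 4 + 1
4 + 3 + 2
4 + 3 + 1 + 1
4 + 2 + 2 + 1
4 + 2 + 1 + 1 + 1
3 + 3 + 3
3 + 3 + 2 + 1
3 + 3 + 1 + 1 + 1
3 + 2 + 2 + 2
3 + 2 + 2 + 1 + 1
3 + 2 + 1 + 1 + 1 + 1
2 + 2 + 2 + 2 + 1
2 + 2 + 2 + 1 + 1 + 1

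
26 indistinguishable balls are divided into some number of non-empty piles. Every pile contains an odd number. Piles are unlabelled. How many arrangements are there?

165

Enumerating by decreasing first part gives 165 partitions in all.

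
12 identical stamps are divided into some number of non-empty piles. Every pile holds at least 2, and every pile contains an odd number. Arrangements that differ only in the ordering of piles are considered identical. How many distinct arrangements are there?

3

Enumerating:
3 + 9
5 + 7
3 + 3 + 3 + 3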